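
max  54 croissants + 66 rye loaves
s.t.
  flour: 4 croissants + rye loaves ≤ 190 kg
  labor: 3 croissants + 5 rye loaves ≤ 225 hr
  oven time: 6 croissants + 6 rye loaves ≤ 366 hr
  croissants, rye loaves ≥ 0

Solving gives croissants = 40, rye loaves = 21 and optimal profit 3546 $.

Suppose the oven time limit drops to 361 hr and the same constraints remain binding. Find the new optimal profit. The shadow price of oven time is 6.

3516

Δb = -5, so new z* = 3546 + (6)·(-5) = 3546 − 30 = 3516.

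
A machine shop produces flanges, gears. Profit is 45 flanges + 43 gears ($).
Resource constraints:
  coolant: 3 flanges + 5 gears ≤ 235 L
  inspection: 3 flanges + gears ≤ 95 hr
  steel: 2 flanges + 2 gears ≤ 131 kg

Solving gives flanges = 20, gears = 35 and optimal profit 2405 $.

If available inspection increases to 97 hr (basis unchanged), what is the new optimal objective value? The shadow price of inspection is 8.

Δb = 2, so new z* = 2405 + (8)·(2) = 2405 + 16 = 2421.

2421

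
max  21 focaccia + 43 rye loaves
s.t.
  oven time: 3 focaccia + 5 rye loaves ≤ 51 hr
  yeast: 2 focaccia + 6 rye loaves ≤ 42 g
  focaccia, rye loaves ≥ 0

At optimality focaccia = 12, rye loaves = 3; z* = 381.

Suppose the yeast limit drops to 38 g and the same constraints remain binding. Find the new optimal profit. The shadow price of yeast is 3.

369

Δb = -4, so new z* = 381 + (3)·(-4) = 381 − 12 = 369.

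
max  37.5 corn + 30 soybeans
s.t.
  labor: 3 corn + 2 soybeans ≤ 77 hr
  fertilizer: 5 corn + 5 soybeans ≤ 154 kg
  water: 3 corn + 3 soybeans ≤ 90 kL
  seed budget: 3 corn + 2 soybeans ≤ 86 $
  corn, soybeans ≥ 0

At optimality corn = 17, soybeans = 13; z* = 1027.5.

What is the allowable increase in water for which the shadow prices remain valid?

Binding constraints: labor, water. The basis is B = [[3,2],[3,3]] with det 3.
Per unit increase in water, x* moves by d = (-0.6667, 1).
The basis stays optimal until fertilizer becomes binding; allowable increase = 2.4 kL.

2.4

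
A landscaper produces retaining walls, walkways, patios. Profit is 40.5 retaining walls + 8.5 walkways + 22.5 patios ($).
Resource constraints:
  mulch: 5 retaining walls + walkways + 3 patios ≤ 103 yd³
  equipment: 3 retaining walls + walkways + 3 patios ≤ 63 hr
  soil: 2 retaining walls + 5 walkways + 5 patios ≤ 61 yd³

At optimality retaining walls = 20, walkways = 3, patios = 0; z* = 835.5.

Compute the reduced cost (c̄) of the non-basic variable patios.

At the optimum: mulch uses 103 of 103 (binding); equipment uses 63 of 63 (binding); soil uses 55 of 61 (slack = 6).
By complementary slackness, y = 0 for the non-binding constraint.
Dual feasibility on the basic columns requires 5·y_mulch + 3·y_equipment = 40.5, 1·y_mulch + 1·y_equipment = 8.5.
→ y_mulch = 7.5 and y_equipment = 1.
Reduced cost of patios: c₃ − yᵀa₃ = 22.5 − (7.5·3 + 1·3) = 22.5 − 25.5 = -3.

-3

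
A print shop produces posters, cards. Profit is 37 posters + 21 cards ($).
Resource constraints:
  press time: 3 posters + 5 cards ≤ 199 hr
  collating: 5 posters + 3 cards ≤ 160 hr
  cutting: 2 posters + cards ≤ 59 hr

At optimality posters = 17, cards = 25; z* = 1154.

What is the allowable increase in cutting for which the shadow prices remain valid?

Binding constraints: collating, cutting. The basis is B = [[5,3],[2,1]] with det -1.
Per unit increase in cutting, x* moves by d = (3, -5).
The basis stays optimal until cards reaches 0; allowable increase = 5 hr.

5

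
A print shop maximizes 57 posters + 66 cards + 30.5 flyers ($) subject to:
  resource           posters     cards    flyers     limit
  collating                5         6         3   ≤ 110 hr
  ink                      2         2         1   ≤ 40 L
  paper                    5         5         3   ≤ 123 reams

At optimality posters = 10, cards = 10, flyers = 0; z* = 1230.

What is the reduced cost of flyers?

Check each constraint at x*: collating 110/110 (tight); ink 40/40 (tight); paper 100/123 (slack 23).
Since paper is not tight, its dual is 0.
Dual feasibility on the basic columns requires 5·y_collating + 2·y_ink = 57, 6·y_collating + 2·y_ink = 66.
This yields shadow prices y_collating = 9, y_ink = 6.
Reduced cost of flyers: c₃ − yᵀa₃ = 30.5 − (9·3 + 6·1) = 30.5 − 33 = -2.5.

-2.5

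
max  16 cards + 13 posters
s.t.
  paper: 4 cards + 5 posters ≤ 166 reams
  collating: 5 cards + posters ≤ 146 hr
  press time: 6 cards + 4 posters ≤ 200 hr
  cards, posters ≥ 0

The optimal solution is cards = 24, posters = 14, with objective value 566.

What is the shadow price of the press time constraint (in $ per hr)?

Binding: paper and press time. Non-binding: collating (12 unused).
By complementary slackness, y = 0 for the non-binding constraint.
Dual feasibility on the basic columns requires 4·y_paper + 6·y_press time = 16, 5·y_paper + 4·y_press time = 13.
Solving: y_paper = 1, y_press time = 2.
Shadow price of press time = 2.

2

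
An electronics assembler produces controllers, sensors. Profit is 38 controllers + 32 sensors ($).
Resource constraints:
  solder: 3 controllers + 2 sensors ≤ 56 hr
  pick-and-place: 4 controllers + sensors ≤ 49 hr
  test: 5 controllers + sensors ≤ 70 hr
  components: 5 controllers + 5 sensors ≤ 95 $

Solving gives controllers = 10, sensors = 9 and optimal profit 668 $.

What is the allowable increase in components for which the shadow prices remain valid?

24

Binding constraints: pick-and-place, components. The basis is B = [[4,1],[5,5]] with det 15.
Per unit increase in components, x* moves by d = (-0.0667, 0.2667).
The basis stays optimal until solder becomes binding; allowable increase = 24 $.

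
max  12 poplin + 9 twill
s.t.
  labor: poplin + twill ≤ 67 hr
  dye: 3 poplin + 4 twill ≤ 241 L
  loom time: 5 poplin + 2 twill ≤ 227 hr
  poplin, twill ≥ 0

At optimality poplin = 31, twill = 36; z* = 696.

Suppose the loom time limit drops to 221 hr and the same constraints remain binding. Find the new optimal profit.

At the optimum: labor uses 67 of 67 (binding); dye uses 237 of 241 (slack = 4); loom time uses 227 of 227 (binding).
Since dye is not tight, its dual is 0.
The binding rows give the dual system: 1·y_labor + 5·y_loom time = 12 and 1·y_labor + 2·y_loom time = 9.
This yields shadow prices y_labor = 7, y_loom time = 1.
Δz = y_loom time·Δb = 1 × (-6) = -6, so new z* = 696 − 6 = 690.

690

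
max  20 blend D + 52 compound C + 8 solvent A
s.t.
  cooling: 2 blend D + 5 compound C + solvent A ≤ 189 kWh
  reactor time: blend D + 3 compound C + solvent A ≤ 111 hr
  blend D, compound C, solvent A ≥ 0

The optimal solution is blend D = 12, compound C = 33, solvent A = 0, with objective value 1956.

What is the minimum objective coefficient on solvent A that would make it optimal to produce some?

12

Check each constraint at x*: cooling 189/189 (tight); reactor time 111/111 (tight).
Dual feasibility on the basic columns requires 2·y_cooling + 1·y_reactor time = 20, 5·y_cooling + 3·y_reactor time = 52.
→ y_cooling = 8 and y_reactor time = 4.
solvent A enters the basis when its profit ≥ yᵀa₃ = 8·1 + 4·1 = 12.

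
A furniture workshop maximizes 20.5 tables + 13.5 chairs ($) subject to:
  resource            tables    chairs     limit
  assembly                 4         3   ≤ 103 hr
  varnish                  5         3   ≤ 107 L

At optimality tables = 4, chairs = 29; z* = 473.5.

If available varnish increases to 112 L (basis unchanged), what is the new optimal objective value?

486

Both assembly and varnish are binding at x*.
From A_Bᵀ y = c: 4·y_assembly + 5·y_varnish = 20.5; 3·y_assembly + 3·y_varnish = 13.5.
→ y_assembly = 2 and y_varnish = 2.5.
Δz = y_varnish·Δb = 2.5 × (5) = 12.5, so new z* = 473.5 + 12.5 = 486.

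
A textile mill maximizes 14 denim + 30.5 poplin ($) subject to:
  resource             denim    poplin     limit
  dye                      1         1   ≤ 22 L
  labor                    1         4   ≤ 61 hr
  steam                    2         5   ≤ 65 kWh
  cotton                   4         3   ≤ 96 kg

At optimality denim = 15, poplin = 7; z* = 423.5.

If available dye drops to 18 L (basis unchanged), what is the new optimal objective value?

Binding: dye and steam. Non-binding: labor (18 unused), cotton (15 unused).
Slack constraints have shadow price 0 (complementary slackness).
From A_Bᵀ y = c: 1·y_dye + 2·y_steam = 14; 1·y_dye + 5·y_steam = 30.5.
→ y_dye = 3 and y_steam = 5.5.
Δz = y_dye·Δb = 3 × (-4) = -12, so new z* = 423.5 − 12 = 411.5.

411.5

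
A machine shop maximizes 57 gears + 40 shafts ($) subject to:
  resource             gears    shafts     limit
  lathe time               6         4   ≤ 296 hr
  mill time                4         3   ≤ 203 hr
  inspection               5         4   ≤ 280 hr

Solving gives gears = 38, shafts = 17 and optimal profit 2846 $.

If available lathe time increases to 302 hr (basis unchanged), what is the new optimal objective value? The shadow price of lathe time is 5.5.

Δb = 6, so new z* = 2846 + (5.5)·(6) = 2846 + 33 = 2879.

2879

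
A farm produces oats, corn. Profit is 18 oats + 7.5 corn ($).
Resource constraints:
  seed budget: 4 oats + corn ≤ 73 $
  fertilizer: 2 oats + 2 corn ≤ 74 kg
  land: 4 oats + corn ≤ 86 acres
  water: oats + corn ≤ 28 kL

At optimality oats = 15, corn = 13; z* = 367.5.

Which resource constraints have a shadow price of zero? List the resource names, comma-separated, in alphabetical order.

fertilizer, land

seed budget: 73/73 (binding)
fertilizer: 56/74 (slack 18)
land: 73/86 (slack 13)
water: 28/28 (binding)
By complementary slackness, a constraint with positive slack has shadow price 0 → fertilizer, land.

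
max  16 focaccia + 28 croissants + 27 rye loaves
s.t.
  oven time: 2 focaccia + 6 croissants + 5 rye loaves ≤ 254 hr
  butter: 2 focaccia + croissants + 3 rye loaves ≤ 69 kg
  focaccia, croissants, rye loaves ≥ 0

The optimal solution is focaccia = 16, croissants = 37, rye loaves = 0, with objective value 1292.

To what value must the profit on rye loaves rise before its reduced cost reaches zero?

32

At the optimum: oven time uses 254 of 254 (binding); butter uses 69 of 69 (binding).
The binding rows give the dual system: 2·y_oven time + 2·y_butter = 16 and 6·y_oven time + 1·y_butter = 28.
This yields shadow prices y_oven time = 4, y_butter = 4.
rye loaves enters the basis when its profit ≥ yᵀa₃ = 4·5 + 4·3 = 32.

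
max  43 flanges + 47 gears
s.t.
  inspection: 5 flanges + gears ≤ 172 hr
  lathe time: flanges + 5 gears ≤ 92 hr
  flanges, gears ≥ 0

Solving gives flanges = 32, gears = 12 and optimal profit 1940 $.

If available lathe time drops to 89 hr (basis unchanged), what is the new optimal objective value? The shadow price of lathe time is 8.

1916

Δb = -3, so new z* = 1940 + (8)·(-3) = 1940 − 24 = 1916.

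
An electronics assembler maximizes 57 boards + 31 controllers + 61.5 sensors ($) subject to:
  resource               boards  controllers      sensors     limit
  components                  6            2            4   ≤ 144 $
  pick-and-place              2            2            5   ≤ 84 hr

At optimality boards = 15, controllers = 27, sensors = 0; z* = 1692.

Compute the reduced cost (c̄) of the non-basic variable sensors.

-9.5

Check each constraint at x*: components 144/144 (tight); pick-and-place 84/84 (tight).
Dual feasibility on the basic columns requires 6·y_components + 2·y_pick-and-place = 57, 2·y_components + 2·y_pick-and-place = 31.
Solving: y_components = 6.5, y_pick-and-place = 9.
Reduced cost of sensors: c₃ − yᵀa₃ = 61.5 − (6.5·4 + 9·5) = 61.5 − 71 = -9.5.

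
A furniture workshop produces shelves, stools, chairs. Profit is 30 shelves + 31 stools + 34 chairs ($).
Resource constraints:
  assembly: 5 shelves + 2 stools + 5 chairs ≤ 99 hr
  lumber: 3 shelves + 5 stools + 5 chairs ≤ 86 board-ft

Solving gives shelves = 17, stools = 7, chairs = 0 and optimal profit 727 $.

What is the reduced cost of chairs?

Check each constraint at x*: assembly 99/99 (tight); lumber 86/86 (tight).
Dual feasibility on the basic columns requires 5·y_assembly + 3·y_lumber = 30, 2·y_assembly + 5·y_lumber = 31.
This yields shadow prices y_assembly = 3, y_lumber = 5.
Reduced cost of chairs: c₃ − yᵀa₃ = 34 − (3·5 + 5·5) = 34 − 40 = -6.

-6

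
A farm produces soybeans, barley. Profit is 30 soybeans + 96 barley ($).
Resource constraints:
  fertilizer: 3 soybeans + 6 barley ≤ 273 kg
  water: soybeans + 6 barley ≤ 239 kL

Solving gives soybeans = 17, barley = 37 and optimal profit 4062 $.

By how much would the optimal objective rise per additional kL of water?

Both fertilizer and water are binding at x*.
The binding rows give the dual system: 3·y_fertilizer + 1·y_water = 30 and 6·y_fertilizer + 6·y_water = 96.
→ y_fertilizer = 7 and y_water = 9.
Shadow price of water = 9.

9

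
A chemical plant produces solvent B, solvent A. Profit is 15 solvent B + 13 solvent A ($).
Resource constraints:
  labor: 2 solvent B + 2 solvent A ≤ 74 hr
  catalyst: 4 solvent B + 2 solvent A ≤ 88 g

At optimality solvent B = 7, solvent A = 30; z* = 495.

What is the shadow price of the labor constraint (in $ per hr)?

5.5

Check each constraint at x*: labor 74/74 (tight); catalyst 88/88 (tight).
From A_Bᵀ y = c: 2·y_labor + 4·y_catalyst = 15; 2·y_labor + 2·y_catalyst = 13.
Solving: y_labor = 5.5, y_catalyst = 1.
Shadow price of labor = 5.5.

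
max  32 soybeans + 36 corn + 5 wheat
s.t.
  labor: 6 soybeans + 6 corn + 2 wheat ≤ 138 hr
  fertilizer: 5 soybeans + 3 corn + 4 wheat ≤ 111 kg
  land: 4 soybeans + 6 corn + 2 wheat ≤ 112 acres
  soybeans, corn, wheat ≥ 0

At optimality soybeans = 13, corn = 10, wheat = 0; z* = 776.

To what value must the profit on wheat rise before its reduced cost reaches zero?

Check each constraint at x*: labor 138/138 (tight); fertilizer 95/111 (slack 16); land 112/112 (tight).
By complementary slackness, y = 0 for the non-binding constraint.
Dual feasibility on the basic columns requires 6·y_labor + 4·y_land = 32, 6·y_labor + 6·y_land = 36.
→ y_labor = 4 and y_land = 2.
wheat enters the basis when its profit ≥ yᵀa₃ = 4·2 + 2·2 = 12.

12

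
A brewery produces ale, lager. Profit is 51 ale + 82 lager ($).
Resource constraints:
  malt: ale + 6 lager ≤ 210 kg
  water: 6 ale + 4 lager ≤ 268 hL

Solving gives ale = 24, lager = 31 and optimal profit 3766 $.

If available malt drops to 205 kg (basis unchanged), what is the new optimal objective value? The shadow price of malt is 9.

3721

Δb = -5, so new z* = 3766 + (9)·(-5) = 3766 − 45 = 3721.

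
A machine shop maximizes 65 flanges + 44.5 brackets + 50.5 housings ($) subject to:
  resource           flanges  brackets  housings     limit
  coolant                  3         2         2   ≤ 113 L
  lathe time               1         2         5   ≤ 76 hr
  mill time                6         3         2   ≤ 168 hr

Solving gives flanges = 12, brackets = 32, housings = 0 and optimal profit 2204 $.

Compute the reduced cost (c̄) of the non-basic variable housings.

Check each constraint at x*: coolant 100/113 (slack 13); lathe time 76/76 (tight); mill time 168/168 (tight).
Slack constraints have shadow price 0 (complementary slackness).
The binding rows give the dual system: 1·y_lathe time + 6·y_mill time = 65 and 2·y_lathe time + 3·y_mill time = 44.5.
→ y_lathe time = 8 and y_mill time = 9.5.
Reduced cost of housings: c₃ − yᵀa₃ = 50.5 − (8·5 + 9.5·2) = 50.5 − 59 = -8.5.

-8.5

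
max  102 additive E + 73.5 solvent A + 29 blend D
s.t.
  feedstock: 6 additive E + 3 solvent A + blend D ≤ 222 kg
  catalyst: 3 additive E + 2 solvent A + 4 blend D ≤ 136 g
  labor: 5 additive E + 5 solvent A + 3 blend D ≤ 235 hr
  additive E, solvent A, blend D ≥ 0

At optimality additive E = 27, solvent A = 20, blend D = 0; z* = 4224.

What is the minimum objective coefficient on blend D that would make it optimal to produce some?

36.5

Binding: feedstock and labor. Non-binding: catalyst (15 unused).
By complementary slackness, y = 0 for the non-binding constraint.
The binding rows give the dual system: 6·y_feedstock + 5·y_labor = 102 and 3·y_feedstock + 5·y_labor = 73.5.
→ y_feedstock = 9.5 and y_labor = 9.
blend D enters the basis when its profit ≥ yᵀa₃ = 9.5·1 + 9·3 = 36.5.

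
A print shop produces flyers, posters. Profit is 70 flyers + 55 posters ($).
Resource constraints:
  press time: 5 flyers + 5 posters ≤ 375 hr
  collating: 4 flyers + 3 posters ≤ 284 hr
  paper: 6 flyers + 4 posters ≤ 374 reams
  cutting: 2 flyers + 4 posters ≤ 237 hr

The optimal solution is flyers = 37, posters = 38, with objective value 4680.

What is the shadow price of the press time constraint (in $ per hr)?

Check each constraint at x*: press time 375/375 (tight); collating 262/284 (slack 22); paper 374/374 (tight); cutting 226/237 (slack 11).
Since collating, cutting are not tight, their duals are 0.
From A_Bᵀ y = c: 5·y_press time + 6·y_paper = 70; 5·y_press time + 4·y_paper = 55.
Solving: y_press time = 5, y_paper = 7.5.
Shadow price of press time = 5.

5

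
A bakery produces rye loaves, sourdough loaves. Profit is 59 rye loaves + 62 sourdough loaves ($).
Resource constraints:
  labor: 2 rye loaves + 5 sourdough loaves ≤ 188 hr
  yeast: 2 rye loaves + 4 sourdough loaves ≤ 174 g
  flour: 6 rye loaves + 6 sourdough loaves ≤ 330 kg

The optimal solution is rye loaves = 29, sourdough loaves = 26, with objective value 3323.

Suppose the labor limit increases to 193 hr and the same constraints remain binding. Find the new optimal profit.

3328

Binding: labor and flour. Non-binding: yeast (12 unused).
Slack constraints have shadow price 0 (complementary slackness).
Dual feasibility on the basic columns requires 2·y_labor + 6·y_flour = 59, 5·y_labor + 6·y_flour = 62.
This yields shadow prices y_labor = 1, y_flour = 9.5.
Δz = y_labor·Δb = 1 × (5) = 5, so new z* = 3323 + 5 = 3328.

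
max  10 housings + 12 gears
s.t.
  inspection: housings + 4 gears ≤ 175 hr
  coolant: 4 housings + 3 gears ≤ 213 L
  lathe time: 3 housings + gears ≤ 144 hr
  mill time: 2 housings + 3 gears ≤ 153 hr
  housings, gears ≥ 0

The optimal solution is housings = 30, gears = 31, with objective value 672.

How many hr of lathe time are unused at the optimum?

23

lathe time used = 3·30 + 1·31 = 121; slack = 144 − 121 = 23.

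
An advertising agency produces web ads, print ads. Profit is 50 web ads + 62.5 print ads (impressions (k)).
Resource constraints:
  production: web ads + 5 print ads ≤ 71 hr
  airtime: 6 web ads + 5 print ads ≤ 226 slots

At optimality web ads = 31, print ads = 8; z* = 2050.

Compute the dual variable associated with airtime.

Check each constraint at x*: production 71/71 (tight); airtime 226/226 (tight).
The binding rows give the dual system: 1·y_production + 6·y_airtime = 50 and 5·y_production + 5·y_airtime = 62.5.
→ y_production = 5 and y_airtime = 7.5.
Shadow price of airtime = 7.5.

7.5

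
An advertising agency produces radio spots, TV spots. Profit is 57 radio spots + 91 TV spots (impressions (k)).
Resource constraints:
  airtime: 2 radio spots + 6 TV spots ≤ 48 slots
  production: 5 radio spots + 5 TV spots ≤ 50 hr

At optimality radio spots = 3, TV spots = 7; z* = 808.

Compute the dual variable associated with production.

Check each constraint at x*: airtime 48/48 (tight); production 50/50 (tight).
The binding rows give the dual system: 2·y_airtime + 5·y_production = 57 and 6·y_airtime + 5·y_production = 91.
This yields shadow prices y_airtime = 8.5, y_production = 8.
Shadow price of production = 8.

8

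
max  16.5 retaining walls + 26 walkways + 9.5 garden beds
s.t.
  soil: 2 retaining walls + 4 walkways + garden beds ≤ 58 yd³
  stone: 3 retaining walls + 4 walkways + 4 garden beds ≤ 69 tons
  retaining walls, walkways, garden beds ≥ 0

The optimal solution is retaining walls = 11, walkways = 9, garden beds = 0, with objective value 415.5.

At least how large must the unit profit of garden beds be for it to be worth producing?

17

Check each constraint at x*: soil 58/58 (tight); stone 69/69 (tight).
Dual feasibility on the basic columns requires 2·y_soil + 3·y_stone = 16.5, 4·y_soil + 4·y_stone = 26.
→ y_soil = 3 and y_stone = 3.5.
garden beds enters the basis when its profit ≥ yᵀa₃ = 3·1 + 3.5·4 = 17.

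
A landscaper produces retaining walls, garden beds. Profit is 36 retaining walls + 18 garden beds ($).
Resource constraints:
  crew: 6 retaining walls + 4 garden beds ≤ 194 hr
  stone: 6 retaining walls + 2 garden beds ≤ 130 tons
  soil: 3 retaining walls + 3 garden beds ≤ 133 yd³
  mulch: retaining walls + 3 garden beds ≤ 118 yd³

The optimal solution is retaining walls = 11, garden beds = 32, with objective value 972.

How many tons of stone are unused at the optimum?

0

stone used = 6·11 + 2·32 = 130; slack = 130 − 130 = 0.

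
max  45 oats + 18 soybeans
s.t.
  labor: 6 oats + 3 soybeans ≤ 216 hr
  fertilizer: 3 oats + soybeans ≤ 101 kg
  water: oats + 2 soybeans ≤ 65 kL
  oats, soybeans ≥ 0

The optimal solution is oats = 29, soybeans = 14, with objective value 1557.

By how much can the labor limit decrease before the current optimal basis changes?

Binding constraints: labor, fertilizer. The basis is B = [[6,3],[3,1]] with det -3.
Per unit decrease in labor, x* moves by d = (0.3333, -1).
The basis stays optimal until soybeans reaches 0; allowable decrease = 14 hr.

14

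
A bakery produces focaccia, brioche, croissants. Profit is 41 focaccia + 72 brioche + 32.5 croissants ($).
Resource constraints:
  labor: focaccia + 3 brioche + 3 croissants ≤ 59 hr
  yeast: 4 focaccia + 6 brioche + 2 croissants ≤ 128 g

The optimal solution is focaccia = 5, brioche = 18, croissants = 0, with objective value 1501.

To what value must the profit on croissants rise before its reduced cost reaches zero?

At the optimum: labor uses 59 of 59 (binding); yeast uses 128 of 128 (binding).
From A_Bᵀ y = c: 1·y_labor + 4·y_yeast = 41; 3·y_labor + 6·y_yeast = 72.
This yields shadow prices y_labor = 7, y_yeast = 8.5.
croissants enters the basis when its profit ≥ yᵀa₃ = 7·3 + 8.5·2 = 38.

38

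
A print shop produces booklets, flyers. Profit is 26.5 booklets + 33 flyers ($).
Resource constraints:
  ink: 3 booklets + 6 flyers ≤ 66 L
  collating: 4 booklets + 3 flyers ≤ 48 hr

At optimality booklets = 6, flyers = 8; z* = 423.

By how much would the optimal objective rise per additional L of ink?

3.5

Both ink and collating are binding at x*.
The binding rows give the dual system: 3·y_ink + 4·y_collating = 26.5 and 6·y_ink + 3·y_collating = 33.
→ y_ink = 3.5 and y_collating = 4.
Shadow price of ink = 3.5.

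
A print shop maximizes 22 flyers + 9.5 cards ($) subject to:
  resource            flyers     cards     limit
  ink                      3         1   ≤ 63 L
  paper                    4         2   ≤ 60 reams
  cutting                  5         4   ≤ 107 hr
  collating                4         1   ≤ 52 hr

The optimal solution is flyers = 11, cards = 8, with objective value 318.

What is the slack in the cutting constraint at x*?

cutting used = 5·11 + 4·8 = 87; slack = 107 − 87 = 20.

20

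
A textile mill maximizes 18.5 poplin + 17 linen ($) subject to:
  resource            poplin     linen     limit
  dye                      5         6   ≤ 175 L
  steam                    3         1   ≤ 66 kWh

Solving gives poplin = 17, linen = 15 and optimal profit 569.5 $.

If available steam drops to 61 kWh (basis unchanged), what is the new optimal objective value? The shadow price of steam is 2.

559.5

Δb = -5, so new z* = 569.5 + (2)·(-5) = 569.5 − 10 = 559.5.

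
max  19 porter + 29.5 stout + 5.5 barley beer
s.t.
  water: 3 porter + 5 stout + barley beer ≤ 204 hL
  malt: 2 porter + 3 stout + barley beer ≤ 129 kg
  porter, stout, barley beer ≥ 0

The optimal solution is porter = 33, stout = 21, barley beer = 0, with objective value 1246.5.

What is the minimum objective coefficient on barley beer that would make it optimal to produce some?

8.5

Both water and malt are binding at x*.
From A_Bᵀ y = c: 3·y_water + 2·y_malt = 19; 5·y_water + 3·y_malt = 29.5.
Solving: y_water = 2, y_malt = 6.5.
barley beer enters the basis when its profit ≥ yᵀa₃ = 2·1 + 6.5·1 = 8.5.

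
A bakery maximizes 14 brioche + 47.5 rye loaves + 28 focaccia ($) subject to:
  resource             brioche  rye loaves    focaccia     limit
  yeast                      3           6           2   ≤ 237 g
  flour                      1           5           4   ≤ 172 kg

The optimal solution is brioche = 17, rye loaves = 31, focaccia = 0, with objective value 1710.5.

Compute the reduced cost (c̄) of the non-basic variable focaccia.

-3

Check each constraint at x*: yeast 237/237 (tight); flour 172/172 (tight).
From A_Bᵀ y = c: 3·y_yeast + 1·y_flour = 14; 6·y_yeast + 5·y_flour = 47.5.
→ y_yeast = 2.5 and y_flour = 6.5.
Reduced cost of focaccia: c₃ − yᵀa₃ = 28 − (2.5·2 + 6.5·4) = 28 − 31 = -3.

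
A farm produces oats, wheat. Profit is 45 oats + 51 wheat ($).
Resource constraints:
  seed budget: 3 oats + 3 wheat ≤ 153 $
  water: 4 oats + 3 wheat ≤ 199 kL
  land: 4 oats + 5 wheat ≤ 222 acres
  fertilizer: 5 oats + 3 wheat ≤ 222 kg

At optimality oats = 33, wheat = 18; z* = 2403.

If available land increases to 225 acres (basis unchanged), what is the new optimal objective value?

2421

Binding: seed budget and land. Non-binding: water (13 unused), fertilizer (3 unused).
By complementary slackness, y = 0 for the non-binding constraints.
From A_Bᵀ y = c: 3·y_seed budget + 4·y_land = 45; 3·y_seed budget + 5·y_land = 51.
This yields shadow prices y_seed budget = 7, y_land = 6.
Δz = y_land·Δb = 6 × (3) = 18, so new z* = 2403 + 18 = 2421.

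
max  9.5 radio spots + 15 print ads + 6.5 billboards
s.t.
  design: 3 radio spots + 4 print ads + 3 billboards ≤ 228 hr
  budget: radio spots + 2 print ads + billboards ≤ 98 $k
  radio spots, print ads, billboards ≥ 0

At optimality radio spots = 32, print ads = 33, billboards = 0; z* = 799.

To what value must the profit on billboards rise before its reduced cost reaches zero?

9.5

Check each constraint at x*: design 228/228 (tight); budget 98/98 (tight).
From A_Bᵀ y = c: 3·y_design + 1·y_budget = 9.5; 4·y_design + 2·y_budget = 15.
→ y_design = 2 and y_budget = 3.5.
billboards enters the basis when its profit ≥ yᵀa₃ = 2·3 + 3.5·1 = 9.5.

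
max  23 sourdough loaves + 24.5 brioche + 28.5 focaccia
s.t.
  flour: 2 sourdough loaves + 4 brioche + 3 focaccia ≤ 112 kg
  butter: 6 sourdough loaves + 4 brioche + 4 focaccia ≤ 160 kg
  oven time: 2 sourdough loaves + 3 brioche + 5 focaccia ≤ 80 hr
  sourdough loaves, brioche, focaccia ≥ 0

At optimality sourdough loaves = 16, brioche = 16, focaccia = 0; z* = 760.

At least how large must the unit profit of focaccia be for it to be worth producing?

35.5

At the optimum: flour uses 96 of 112 (slack = 16); butter uses 160 of 160 (binding); oven time uses 80 of 80 (binding).
By complementary slackness, y = 0 for the non-binding constraint.
From A_Bᵀ y = c: 6·y_butter + 2·y_oven time = 23; 4·y_butter + 3·y_oven time = 24.5.
This yields shadow prices y_butter = 2, y_oven time = 5.5.
focaccia enters the basis when its profit ≥ yᵀa₃ = 2·4 + 5.5·5 = 35.5.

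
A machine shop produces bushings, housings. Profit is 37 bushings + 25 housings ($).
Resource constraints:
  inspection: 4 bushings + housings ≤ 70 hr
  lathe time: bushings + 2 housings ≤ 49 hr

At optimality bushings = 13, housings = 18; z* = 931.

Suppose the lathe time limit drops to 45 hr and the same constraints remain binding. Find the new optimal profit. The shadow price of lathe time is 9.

895

Δb = -4, so new z* = 931 + (9)·(-4) = 931 − 36 = 895.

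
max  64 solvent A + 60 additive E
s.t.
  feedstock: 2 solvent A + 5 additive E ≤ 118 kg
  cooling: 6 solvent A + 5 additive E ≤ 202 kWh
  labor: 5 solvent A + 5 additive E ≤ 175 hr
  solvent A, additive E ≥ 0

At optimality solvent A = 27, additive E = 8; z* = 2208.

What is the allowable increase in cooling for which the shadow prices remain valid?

8

Binding constraints: cooling, labor. The basis is B = [[6,5],[5,5]] with det 5.
Per unit increase in cooling, x* moves by d = (1, -1).
The basis stays optimal until additive E reaches 0; allowable increase = 8 kWh.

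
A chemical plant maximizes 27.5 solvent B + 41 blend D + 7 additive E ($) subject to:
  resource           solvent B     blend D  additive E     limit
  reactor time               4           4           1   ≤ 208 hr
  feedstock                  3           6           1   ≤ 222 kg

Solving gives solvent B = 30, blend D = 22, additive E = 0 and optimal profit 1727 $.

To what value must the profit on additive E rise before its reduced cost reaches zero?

Both reactor time and feedstock are binding at x*.
The binding rows give the dual system: 4·y_reactor time + 3·y_feedstock = 27.5 and 4·y_reactor time + 6·y_feedstock = 41.
This yields shadow prices y_reactor time = 3.5, y_feedstock = 4.5.
additive E enters the basis when its profit ≥ yᵀa₃ = 3.5·1 + 4.5·1 = 8.

8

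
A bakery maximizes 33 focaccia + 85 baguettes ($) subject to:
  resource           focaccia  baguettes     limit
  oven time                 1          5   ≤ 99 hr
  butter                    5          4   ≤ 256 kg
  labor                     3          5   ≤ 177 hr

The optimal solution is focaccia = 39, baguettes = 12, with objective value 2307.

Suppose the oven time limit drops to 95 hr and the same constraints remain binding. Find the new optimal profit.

Binding: oven time and labor. Non-binding: butter (13 unused).
Slack constraints have shadow price 0 (complementary slackness).
Dual feasibility on the basic columns requires 1·y_oven time + 3·y_labor = 33, 5·y_oven time + 5·y_labor = 85.
→ y_oven time = 9 and y_labor = 8.
Δz = y_oven time·Δb = 9 × (-4) = -36, so new z* = 2307 − 36 = 2271.

2271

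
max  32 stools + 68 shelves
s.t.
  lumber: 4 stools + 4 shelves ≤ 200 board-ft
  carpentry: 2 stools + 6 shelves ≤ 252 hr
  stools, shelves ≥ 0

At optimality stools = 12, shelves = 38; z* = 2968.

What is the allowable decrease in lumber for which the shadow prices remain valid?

32

Binding constraints: lumber, carpentry. The basis is B = [[4,4],[2,6]] with det 16.
Per unit decrease in lumber, x* moves by d = (-0.375, 0.125).
The basis stays optimal until stools reaches 0; allowable decrease = 32 board-ft.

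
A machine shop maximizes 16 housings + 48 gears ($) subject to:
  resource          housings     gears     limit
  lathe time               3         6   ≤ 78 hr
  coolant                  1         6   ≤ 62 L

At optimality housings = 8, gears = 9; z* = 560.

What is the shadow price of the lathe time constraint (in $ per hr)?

At the optimum: lathe time uses 78 of 78 (binding); coolant uses 62 of 62 (binding).
Dual feasibility on the basic columns requires 3·y_lathe time + 1·y_coolant = 16, 6·y_lathe time + 6·y_coolant = 48.
→ y_lathe time = 4 and y_coolant = 4.
Shadow price of lathe time = 4.

4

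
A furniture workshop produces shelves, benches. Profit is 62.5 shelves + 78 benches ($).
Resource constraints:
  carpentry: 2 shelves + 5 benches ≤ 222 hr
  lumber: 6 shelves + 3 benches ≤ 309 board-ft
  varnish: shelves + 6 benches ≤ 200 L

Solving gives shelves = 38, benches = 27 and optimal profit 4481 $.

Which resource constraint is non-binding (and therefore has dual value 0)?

carpentry

carpentry: 211/222 (slack 11)
lumber: 309/309 (binding)
varnish: 200/200 (binding)
By complementary slackness, a constraint with positive slack has shadow price 0 → carpentry.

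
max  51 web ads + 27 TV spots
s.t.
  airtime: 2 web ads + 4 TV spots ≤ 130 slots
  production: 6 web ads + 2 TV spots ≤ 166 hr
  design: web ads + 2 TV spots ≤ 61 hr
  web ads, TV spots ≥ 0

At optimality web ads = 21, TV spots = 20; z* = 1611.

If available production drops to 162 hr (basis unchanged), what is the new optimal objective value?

Binding: production and design. Non-binding: airtime (8 unused).
Slack constraints have shadow price 0 (complementary slackness).
From A_Bᵀ y = c: 6·y_production + 1·y_design = 51; 2·y_production + 2·y_design = 27.
Solving: y_production = 7.5, y_design = 6.
Δz = y_production·Δb = 7.5 × (-4) = -30, so new z* = 1611 − 30 = 1581.

1581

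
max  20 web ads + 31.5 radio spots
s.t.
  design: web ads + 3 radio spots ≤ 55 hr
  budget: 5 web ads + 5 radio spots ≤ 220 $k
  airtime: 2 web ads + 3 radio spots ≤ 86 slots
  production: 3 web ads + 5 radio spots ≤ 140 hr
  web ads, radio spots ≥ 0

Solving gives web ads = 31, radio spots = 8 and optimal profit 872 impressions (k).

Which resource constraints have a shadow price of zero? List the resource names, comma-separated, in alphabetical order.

budget, production

design: 55/55 (binding)
budget: 195/220 (slack 25)
airtime: 86/86 (binding)
production: 133/140 (slack 7)
By complementary slackness, a constraint with positive slack has shadow price 0 → budget, production.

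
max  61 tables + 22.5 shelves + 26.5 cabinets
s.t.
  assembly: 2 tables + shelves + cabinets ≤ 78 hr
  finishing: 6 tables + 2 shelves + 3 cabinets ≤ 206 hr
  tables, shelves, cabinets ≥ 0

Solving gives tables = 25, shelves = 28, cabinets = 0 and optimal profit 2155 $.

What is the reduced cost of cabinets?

-4

Both assembly and finishing are binding at x*.
Dual feasibility on the basic columns requires 2·y_assembly + 6·y_finishing = 61, 1·y_assembly + 2·y_finishing = 22.5.
Solving: y_assembly = 6.5, y_finishing = 8.
Reduced cost of cabinets: c₃ − yᵀa₃ = 26.5 − (6.5·1 + 8·3) = 26.5 − 30.5 = -4.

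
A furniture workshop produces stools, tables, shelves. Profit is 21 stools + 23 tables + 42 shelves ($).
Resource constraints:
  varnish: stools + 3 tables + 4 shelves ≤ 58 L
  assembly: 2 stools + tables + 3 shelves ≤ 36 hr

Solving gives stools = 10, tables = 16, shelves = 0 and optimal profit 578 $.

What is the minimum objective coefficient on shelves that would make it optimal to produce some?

At the optimum: varnish uses 58 of 58 (binding); assembly uses 36 of 36 (binding).
Dual feasibility on the basic columns requires 1·y_varnish + 2·y_assembly = 21, 3·y_varnish + 1·y_assembly = 23.
→ y_varnish = 5 and y_assembly = 8.
shelves enters the basis when its profit ≥ yᵀa₃ = 5·4 + 8·3 = 44.

44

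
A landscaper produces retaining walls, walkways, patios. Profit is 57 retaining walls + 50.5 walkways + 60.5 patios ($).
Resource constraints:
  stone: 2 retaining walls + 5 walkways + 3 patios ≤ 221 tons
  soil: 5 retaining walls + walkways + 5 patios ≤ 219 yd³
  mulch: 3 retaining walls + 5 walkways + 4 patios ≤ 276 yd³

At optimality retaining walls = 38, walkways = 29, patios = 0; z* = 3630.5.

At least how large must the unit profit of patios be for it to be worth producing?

65.5

At the optimum: stone uses 221 of 221 (binding); soil uses 219 of 219 (binding); mulch uses 259 of 276 (slack = 17).
Slack constraints have shadow price 0 (complementary slackness).
From A_Bᵀ y = c: 2·y_stone + 5·y_soil = 57; 5·y_stone + 1·y_soil = 50.5.
This yields shadow prices y_stone = 8.5, y_soil = 8.
patios enters the basis when its profit ≥ yᵀa₃ = 8.5·3 + 8·5 = 65.5.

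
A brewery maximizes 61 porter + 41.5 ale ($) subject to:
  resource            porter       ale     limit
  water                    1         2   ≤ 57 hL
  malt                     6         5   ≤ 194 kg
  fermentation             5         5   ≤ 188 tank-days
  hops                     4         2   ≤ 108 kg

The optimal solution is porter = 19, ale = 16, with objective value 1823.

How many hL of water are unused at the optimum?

water used = 1·19 + 2·16 = 51; slack = 57 − 51 = 6.

6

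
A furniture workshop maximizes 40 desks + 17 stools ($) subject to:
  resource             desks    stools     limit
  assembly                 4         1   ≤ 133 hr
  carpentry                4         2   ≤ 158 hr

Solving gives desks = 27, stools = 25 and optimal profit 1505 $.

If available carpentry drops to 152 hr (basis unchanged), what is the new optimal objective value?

1463

At the optimum: assembly uses 133 of 133 (binding); carpentry uses 158 of 158 (binding).
From A_Bᵀ y = c: 4·y_assembly + 4·y_carpentry = 40; 1·y_assembly + 2·y_carpentry = 17.
This yields shadow prices y_assembly = 3, y_carpentry = 7.
Δz = y_carpentry·Δb = 7 × (-6) = -42, so new z* = 1505 − 42 = 1463.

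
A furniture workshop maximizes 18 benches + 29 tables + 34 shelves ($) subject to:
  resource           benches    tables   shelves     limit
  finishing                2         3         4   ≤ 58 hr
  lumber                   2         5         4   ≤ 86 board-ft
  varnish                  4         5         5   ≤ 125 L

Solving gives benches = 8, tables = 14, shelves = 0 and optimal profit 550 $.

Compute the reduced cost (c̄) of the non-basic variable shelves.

-2

At the optimum: finishing uses 58 of 58 (binding); lumber uses 86 of 86 (binding); varnish uses 102 of 125 (slack = 23).
Slack constraints have shadow price 0 (complementary slackness).
Dual feasibility on the basic columns requires 2·y_finishing + 2·y_lumber = 18, 3·y_finishing + 5·y_lumber = 29.
This yields shadow prices y_finishing = 8, y_lumber = 1.
Reduced cost of shelves: c₃ − yᵀa₃ = 34 − (8·4 + 1·4) = 34 − 36 = -2.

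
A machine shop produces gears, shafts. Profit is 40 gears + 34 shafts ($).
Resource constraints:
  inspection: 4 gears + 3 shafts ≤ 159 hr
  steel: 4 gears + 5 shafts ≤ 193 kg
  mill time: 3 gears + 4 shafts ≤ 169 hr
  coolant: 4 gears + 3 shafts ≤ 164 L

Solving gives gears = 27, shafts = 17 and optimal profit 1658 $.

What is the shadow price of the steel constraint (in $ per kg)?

2

Binding: inspection and steel. Non-binding: mill time (20 unused), coolant (5 unused).
Since mill time, coolant are not tight, their duals are 0.
From A_Bᵀ y = c: 4·y_inspection + 4·y_steel = 40; 3·y_inspection + 5·y_steel = 34.
→ y_inspection = 8 and y_steel = 2.
Shadow price of steel = 2.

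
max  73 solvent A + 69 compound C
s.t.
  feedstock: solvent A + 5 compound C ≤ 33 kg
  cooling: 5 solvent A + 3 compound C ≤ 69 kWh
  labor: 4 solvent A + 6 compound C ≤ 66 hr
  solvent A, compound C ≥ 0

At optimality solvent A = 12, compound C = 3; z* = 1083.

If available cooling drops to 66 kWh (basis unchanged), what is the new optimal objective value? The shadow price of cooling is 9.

Δb = -3, so new z* = 1083 + (9)·(-3) = 1083 − 27 = 1056.

1056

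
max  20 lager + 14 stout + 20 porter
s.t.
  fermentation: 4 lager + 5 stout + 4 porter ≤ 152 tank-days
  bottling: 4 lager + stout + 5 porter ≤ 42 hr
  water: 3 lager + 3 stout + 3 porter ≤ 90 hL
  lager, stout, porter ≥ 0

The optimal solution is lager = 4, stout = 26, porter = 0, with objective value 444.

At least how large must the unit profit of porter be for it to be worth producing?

Check each constraint at x*: fermentation 146/152 (slack 6); bottling 42/42 (tight); water 90/90 (tight).
Slack constraints have shadow price 0 (complementary slackness).
Dual feasibility on the basic columns requires 4·y_bottling + 3·y_water = 20, 1·y_bottling + 3·y_water = 14.
Solving: y_bottling = 2, y_water = 4.
porter enters the basis when its profit ≥ yᵀa₃ = 2·5 + 4·3 = 22.

22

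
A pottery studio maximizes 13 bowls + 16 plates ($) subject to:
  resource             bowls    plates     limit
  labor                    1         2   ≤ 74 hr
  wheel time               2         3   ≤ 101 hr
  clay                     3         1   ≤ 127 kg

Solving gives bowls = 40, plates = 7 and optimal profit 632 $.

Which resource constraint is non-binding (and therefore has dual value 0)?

labor: 54/74 (slack 20)
wheel time: 101/101 (binding)
clay: 127/127 (binding)
By complementary slackness, a constraint with positive slack has shadow price 0 → labor.

labor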